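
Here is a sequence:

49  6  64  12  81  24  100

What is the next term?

Odd-indexed and even-indexed terms follow separate rules.
Track A: 49, 64, 81, 100 (perfect squares starting at 7²).
Track B: 6, 12, 24 (multiplying by 2 each time).
The 8th slot belongs to track B; its 4th term is 48.

48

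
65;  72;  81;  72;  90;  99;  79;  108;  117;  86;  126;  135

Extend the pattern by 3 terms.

93, 144, 153

The slot pattern repeats as ABB (period 3), so there are 2 interleaved tracks.
Track A: 65, 72, 79, 86 (adding 7 each time).
Track B: 72, 81, 90, 99, 108, 117, 126, 135 (arithmetic with common difference +9).
Position 13 falls in track A as its term 5, giving 93.
Position 14 → track B, term 9 = 144.
The 15th slot belongs to track B; its 10th term is 153.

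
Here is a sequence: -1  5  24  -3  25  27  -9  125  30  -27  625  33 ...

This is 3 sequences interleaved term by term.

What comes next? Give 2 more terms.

Read the sequence 3 terms at a time; column i is its own pattern.
Track A: -1, -3, -9, -27 — a geometric progression (common ratio 3).
Track B: 5, 25, 125, 625 — successive powers of 5.
Track C: 24, 27, 30, 33 — linear: a_n = 21 + 3·n.
Position 13 falls in track A as its term 5, giving -81.
Position 14 falls in track B as its term 5, giving 3125.

-81, 3125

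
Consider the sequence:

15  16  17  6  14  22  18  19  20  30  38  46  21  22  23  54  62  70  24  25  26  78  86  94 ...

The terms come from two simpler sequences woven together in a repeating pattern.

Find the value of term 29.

Positions follow the repeating pattern AAABBB; grouping by letter gives 2 tracks.
Subsequence A: 15, 16, 17, 18, 19, 20, 21, 22, 23, 24, 25, 26 — arithmetic with common difference +1.
Subsequence B: 6, 14, 22, 30, 38, 46, 54, 62, 70, 78, 86, 94 — arithmetic, step +8.
Position 29 falls in subsequence B as its term 14, giving 110.

110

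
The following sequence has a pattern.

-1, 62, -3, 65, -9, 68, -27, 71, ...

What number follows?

-81

Taking every 2nd term gives 2 separate tracks.
Track A = -1, -3, -9, -27: multiplying by 3 each time.
Track B = 62, 65, 68, 71: linear: a_n = 59 + 3·n.
The 9th slot belongs to track A; its 5th term is -81.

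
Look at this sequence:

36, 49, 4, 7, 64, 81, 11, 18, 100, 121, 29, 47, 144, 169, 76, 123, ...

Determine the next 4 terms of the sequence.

196, 225, 199, 322

Positions follow the repeating pattern AABB; grouping by letter gives 2 tracks.
Subsequence A: 36, 49, 64, 81, 100, 121, 144, 169 (consecutive squares n² from n = 6).
Subsequence B: 4, 7, 11, 18, 29, 47, 76, 123 (each term equals the sum of the previous two).
The 17th slot belongs to subsequence A; its 9th term is 196.
Term 18 comes from subsequence A (its 10th entry): 225.
Position 19 → subsequence B, term 9 = 199.
Term 20 comes from subsequence B (its 10th entry): 322.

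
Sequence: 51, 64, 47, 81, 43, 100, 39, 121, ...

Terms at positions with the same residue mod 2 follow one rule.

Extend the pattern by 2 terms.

35, 144

The terms cycle through 2 interleaved subsequences.
Stream A = 51, 47, 43, 39: arithmetic, step −4.
Stream B = 64, 81, 100, 121: perfect squares starting at 8².
Position 9 → stream A, term 5 = 35.
Term 10 comes from stream B (its 5th entry): 144.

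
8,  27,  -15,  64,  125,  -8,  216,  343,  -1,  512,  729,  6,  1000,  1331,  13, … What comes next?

Positions follow the repeating pattern AAB; grouping by letter gives 2 tracks.
Track A is 8, 27, 64, 125, 216, 343, 512, 729, 1000, 1331, which is consecutive cubes n³ from n = 2.
Track B is -15, -8, -1, 6, 13, which is adding 7 each time.
Position 16 falls in track A as its term 11, giving 1728.

1728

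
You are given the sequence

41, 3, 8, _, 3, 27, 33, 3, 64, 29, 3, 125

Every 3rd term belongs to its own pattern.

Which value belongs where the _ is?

Split by position mod 3 into 3 tracks.
Track A: 41, ?, 33, 29 (subtracting 4 each time).
Track B: 3, 3, 3, 3 (constant 3).
Track C: 8, 27, 64, 125 (perfect cubes starting at 2³).
So the missing entry in track A is 37.

37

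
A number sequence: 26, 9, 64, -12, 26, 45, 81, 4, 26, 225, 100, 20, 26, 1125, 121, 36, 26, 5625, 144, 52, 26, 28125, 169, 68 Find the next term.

26

Read the sequence 4 terms at a time; column i is its own pattern.
Stream A is 26, 26, 26, 26, 26, 26, which is always 26.
Stream B is 9, 45, 225, 1125, 5625, 28125, which is geometric, ×5 each step.
Stream C is 64, 81, 100, 121, 144, 169, which is the squares 8², 9², 10², ….
Stream D is -12, 4, 20, 36, 52, 68, which is arithmetic with common difference +16.
Position 25 falls in stream A as its term 7, giving 26.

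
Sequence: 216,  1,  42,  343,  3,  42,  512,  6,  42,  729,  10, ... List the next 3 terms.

The terms cycle through 3 interleaved subsequences.
Stream A: 216, 343, 512, 729. Perfect cubes starting at 6³.
Stream B: 1, 3, 6, 10. Triangular numbers starting at T_1.
Stream C: 42, 42, 42. Always 42.
The 12th slot belongs to stream C; its 4th term is 42.
Position 13 → stream A, term 5 = 1000.
Position 14 falls in stream B as its term 5, giving 15.

42, 1000, 15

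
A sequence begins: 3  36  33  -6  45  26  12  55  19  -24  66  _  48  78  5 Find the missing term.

Taking every 3rd term gives 3 separate tracks.
Stream A is 3, -6, 12, -24, 48, which is geometric, ×-2 each step.
Stream B is 36, 45, 55, 66, 78, which is triangular numbers starting at T_8.
Stream C is 33, 26, 19, ?, 5, which is arithmetic, step −7.
Filling stream C at index 4 by its rule yields 12.

12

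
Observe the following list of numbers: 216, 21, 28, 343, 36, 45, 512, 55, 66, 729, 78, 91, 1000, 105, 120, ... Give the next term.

1331

Reading positions in blocks of 3 reveals the pattern ABB — 2 tracks woven together.
Track A = 216, 343, 512, 729, 1000: consecutive cubes n³ from n = 6.
Track B = 21, 28, 36, 45, 55, 66, 78, 91, 105, 120: the triangular numbers T_6, T_7, ….
Position 16 → track A, term 6 = 1331.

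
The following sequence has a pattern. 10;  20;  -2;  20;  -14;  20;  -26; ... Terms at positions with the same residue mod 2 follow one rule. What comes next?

20

The terms cycle through 2 interleaved subsequences.
Subsequence A: 10, -2, -14, -26 (subtracting 12 each time).
Subsequence B: 20, 20, 20 (the constant sequence 20).
Term 8 comes from subsequence B (its 4th entry): 20.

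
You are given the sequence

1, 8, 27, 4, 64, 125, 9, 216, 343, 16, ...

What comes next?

The slot pattern repeats as ABB (period 3), so there are 2 interleaved tracks.
Stream A = 1, 4, 9, 16: perfect squares starting at 1².
Stream B = 8, 27, 64, 125, 216, 343: the cubes 2³, 3³, 4³, ….
Position 11 falls in stream B as its term 7, giving 512.

512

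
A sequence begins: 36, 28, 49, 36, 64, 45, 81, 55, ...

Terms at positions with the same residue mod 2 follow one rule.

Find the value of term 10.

66

Taking every 2nd term gives 2 separate tracks.
Track A is 36, 49, 64, 81, which is consecutive squares n² from n = 6.
Track B is 28, 36, 45, 55, which is triangular numbers starting at T_7.
Position 10 falls in track B as its term 5, giving 66.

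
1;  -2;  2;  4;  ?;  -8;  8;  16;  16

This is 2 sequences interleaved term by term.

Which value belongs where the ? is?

Odd-indexed and even-indexed terms follow separate rules.
Subsequence A: 1, 2, ?, 8, 16. Powers of 2.
Subsequence B: -2, 4, -8, 16. Geometric with ratio -2.
So the missing entry in subsequence A is 4.

4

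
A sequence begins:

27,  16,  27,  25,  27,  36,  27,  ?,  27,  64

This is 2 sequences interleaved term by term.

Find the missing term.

49

The terms cycle through 2 interleaved subsequences.
Track A: 27, 27, 27, 27, 27. Always 27.
Track B: 16, 25, 36, ?, 64. Perfect squares starting at 4².
Filling track B at index 4 by its rule yields 49.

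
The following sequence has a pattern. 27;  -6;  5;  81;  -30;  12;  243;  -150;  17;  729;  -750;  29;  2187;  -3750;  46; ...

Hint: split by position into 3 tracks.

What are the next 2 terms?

Split by position mod 3 into 3 tracks.
Stream A: 27, 81, 243, 729, 2187. Powers of 3.
Stream B: -6, -30, -150, -750, -3750. Multiplying by 5 each time.
Stream C: 5, 12, 17, 29, 46. Fibonacci-style (each term is the sum of the two before it).
Position 16 falls in stream A as its term 6, giving 6561.
Position 17 falls in stream B as its term 6, giving -18750.

6561, -18750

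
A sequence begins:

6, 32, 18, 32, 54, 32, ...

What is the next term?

162

Split by position mod 2 into 2 tracks.
Track A is 6, 18, 54, which is geometric with ratio 3.
Track B is 32, 32, 32, which is the constant sequence 32.
Term 7 comes from track A (its 4th entry): 162.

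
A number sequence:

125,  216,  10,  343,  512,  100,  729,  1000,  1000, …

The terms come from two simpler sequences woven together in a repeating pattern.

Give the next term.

1331

The slot pattern repeats as AAB (period 3), so there are 2 interleaved tracks.
Track A = 125, 216, 343, 512, 729, 1000: consecutive cubes n³ from n = 5.
Track B = 10, 100, 1000: powers of 10.
Position 10 falls in track A as its term 7, giving 1331.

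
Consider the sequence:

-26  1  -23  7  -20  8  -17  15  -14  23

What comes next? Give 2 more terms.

Positions 1, 3, 5, … form one subsequence and positions 2, 4, 6, … form another.
Subsequence A is -26, -23, -20, -17, -14, which is arithmetic with common difference +3.
Subsequence B is 1, 7, 8, 15, 23, which is a Fibonacci-like recurrence a_n = a_{n-1} + a_{n-2}.
Position 11 falls in subsequence A as its term 6, giving -11.
The 12th slot belongs to subsequence B; its 6th term is 38.

-11, 38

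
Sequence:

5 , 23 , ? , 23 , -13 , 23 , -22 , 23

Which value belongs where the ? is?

-4

Odd-indexed and even-indexed terms follow separate rules.
Stream A = 5, ?, -13, -22: arithmetic with common difference −9.
Stream B = 23, 23, 23, 23: always 23.
Stream A's pattern makes the blank -4.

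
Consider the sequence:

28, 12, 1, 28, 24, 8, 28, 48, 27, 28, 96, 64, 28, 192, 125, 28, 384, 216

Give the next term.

Split by position mod 3 into 3 tracks.
Subsequence A = 28, 28, 28, 28, 28, 28: always 28.
Subsequence B = 12, 24, 48, 96, 192, 384: geometric with ratio 2.
Subsequence C = 1, 8, 27, 64, 125, 216: the cubes 1³, 2³, 3³, ….
Position 19 → subsequence A, term 7 = 28.

28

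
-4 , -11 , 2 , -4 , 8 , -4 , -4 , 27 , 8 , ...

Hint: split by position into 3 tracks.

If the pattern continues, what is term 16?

-4

Taking every 3rd term gives 3 separate tracks.
Stream A: -4, -4, -4. Constant -4.
Stream B: -11, 8, 27. Arithmetic with common difference +19.
Stream C: 2, -4, 8. A geometric progression (common ratio -2).
Position 16 → stream A, term 6 = -4.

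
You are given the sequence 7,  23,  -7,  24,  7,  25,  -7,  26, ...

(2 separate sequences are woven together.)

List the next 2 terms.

Positions 1, 3, 5, … form one subsequence and positions 2, 4, 6, … form another.
Track A: 7, -7, 7, -7 (alternating ±7).
Track B: 23, 24, 25, 26 (arithmetic, step +1).
Term 9 comes from track A (its 5th entry): 7.
Position 10 falls in track B as its term 5, giving 27.

7, 27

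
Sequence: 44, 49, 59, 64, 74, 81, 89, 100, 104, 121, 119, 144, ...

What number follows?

134

Odd-indexed and even-indexed terms follow separate rules.
Subsequence A is 44, 59, 74, 89, 104, 119, which is linear: a_n = 29 + 15·n.
Subsequence B is 49, 64, 81, 100, 121, 144, which is consecutive squares n² from n = 7.
Position 13 falls in subsequence A as its term 7, giving 134.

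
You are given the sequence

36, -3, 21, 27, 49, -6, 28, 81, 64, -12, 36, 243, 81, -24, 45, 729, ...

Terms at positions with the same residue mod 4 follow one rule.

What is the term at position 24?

6561

Split by position mod 4: positions 1, 5, 9, … form one track, and each other residue class forms its own.
Track A: 36, 49, 64, 81. Perfect squares starting at 6².
Track B: -3, -6, -12, -24. Geometric, ×2 each step.
Track C: 21, 28, 36, 45. Triangular numbers n(n+1)/2 for n = 6, 7, ….
Track D: 27, 81, 243, 729. Powers 3^3, 3^4, 3^5, ….
Term 24 comes from track D (its 6th entry): 6561.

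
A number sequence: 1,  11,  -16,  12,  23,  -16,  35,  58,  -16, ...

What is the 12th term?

-16

Reading positions in blocks of 3 reveals the pattern AAB — 2 tracks woven together.
Track A = 1, 11, 12, 23, 35, 58: a Fibonacci-like recurrence a_n = a_{n-1} + a_{n-2}.
Track B = -16, -16, -16: constant -16.
Position 12 falls in track B as its term 4, giving -16.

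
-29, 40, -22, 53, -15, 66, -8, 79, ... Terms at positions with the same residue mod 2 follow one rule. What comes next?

The terms cycle through 2 interleaved subsequences.
Subsequence A: -29, -22, -15, -8 — arithmetic with common difference +7.
Subsequence B: 40, 53, 66, 79 — arithmetic, step +13.
Position 9 → subsequence A, term 5 = -1.

-1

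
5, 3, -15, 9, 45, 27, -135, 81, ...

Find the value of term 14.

Odd-indexed and even-indexed terms follow separate rules.
Stream A: 5, -15, 45, -135 (multiplying by -3 each time).
Stream B: 3, 9, 27, 81 (powers of 3).
Term 14 comes from stream B (its 7th entry): 2187.

2187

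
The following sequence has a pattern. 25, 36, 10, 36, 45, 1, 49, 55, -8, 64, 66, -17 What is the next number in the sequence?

The terms cycle through 3 interleaved subsequences.
Track A: 25, 36, 49, 64 — perfect squares starting at 5².
Track B: 36, 45, 55, 66 — triangular numbers starting at T_8.
Track C: 10, 1, -8, -17 — linear: a_n = 19 − 9·n.
The 13th slot belongs to track A; its 5th term is 81.

81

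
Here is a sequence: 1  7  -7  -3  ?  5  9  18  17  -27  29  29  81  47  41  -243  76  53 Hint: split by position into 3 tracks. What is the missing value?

Split by position mod 3: positions 1, 4, 7, … form one track, and each other residue class forms its own.
Stream A = 1, -3, 9, -27, 81, -243: geometric, ×-3 each step.
Stream B = 7, ?, 18, 29, 47, 76: each term equals the sum of the previous two.
Stream C = -7, 5, 17, 29, 41, 53: linear: a_n = -19 + 12·n.
Stream B's pattern makes the blank 11.

11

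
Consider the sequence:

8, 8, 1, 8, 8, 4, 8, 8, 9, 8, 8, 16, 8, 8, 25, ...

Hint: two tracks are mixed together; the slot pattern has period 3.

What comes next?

Positions follow the repeating pattern AAB; grouping by letter gives 2 tracks.
Track A is 8, 8, 8, 8, 8, 8, 8, 8, 8, 8, which is always 8.
Track B is 1, 4, 9, 16, 25, which is perfect squares starting at 1².
Term 16 comes from track A (its 11th entry): 8.

8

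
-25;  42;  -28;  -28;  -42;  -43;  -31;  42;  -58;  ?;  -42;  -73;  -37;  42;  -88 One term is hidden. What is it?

-34

Taking every 3rd term gives 3 separate tracks.
Track A = -25, -28, -31, ?, -37: arithmetic with common difference −3.
Track B = 42, -42, 42, -42, 42: oscillating between 42 and -42.
Track C = -28, -43, -58, -73, -88: subtracting 15 each time.
Filling track A at index 4 by its rule yields -34.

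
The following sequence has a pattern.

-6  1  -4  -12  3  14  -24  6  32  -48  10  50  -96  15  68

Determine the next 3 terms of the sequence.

The terms cycle through 3 interleaved subsequences.
Track A is -6, -12, -24, -48, -96, which is multiplying by 2 each time.
Track B is 1, 3, 6, 10, 15, which is the triangular numbers T_1, T_2, ….
Track C is -4, 14, 32, 50, 68, which is arithmetic with common difference +18.
Position 16 → track A, term 6 = -192.
Position 17 falls in track B as its term 6, giving 21.
The 18th slot belongs to track C; its 6th term is 86.

-192, 21, 86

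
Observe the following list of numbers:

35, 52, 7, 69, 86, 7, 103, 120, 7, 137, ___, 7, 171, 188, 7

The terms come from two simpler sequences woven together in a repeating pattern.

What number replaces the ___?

154

The slot pattern repeats as AAB (period 3), so there are 2 interleaved tracks.
Track A is 35, 52, 69, 86, 103, 120, 137, ?, 171, 188, which is arithmetic with common difference +17.
Track B is 7, 7, 7, 7, 7, which is the constant sequence 7.
So the missing entry in track A is 154.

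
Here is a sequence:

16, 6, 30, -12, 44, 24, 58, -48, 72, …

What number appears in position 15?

Odd-indexed and even-indexed terms follow separate rules.
Track A: 16, 30, 44, 58, 72. Arithmetic, step +14.
Track B: 6, -12, 24, -48. Multiplying by -2 each time.
Term 15 comes from track A (its 8th entry): 114.

114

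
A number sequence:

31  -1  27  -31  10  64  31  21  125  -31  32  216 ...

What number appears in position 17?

The terms cycle through 3 interleaved subsequences.
Subsequence A: 31, -31, 31, -31 (alternating ±31).
Subsequence B: -1, 10, 21, 32 (linear: a_n = -12 + 11·n).
Subsequence C: 27, 64, 125, 216 (the cubes 3³, 4³, 5³, …).
Term 17 comes from subsequence B (its 6th entry): 54.

54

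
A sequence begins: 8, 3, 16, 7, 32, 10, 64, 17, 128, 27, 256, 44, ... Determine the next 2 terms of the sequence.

512, 71

Positions 1, 3, 5, … form one subsequence and positions 2, 4, 6, … form another.
Stream A: 8, 16, 32, 64, 128, 256 — powers 2^3, 2^4, 2^5, ….
Stream B: 3, 7, 10, 17, 27, 44 — Fibonacci-style (each term is the sum of the two before it).
The 13th slot belongs to stream A; its 7th term is 512.
The 14th slot belongs to stream B; its 7th term is 71.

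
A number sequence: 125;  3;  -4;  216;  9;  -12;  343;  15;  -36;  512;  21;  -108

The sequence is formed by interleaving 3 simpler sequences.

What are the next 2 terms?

729, 27

Split by position mod 3 into 3 tracks.
Track A: 125, 216, 343, 512. Perfect cubes starting at 5³.
Track B: 3, 9, 15, 21. Arithmetic, step +6.
Track C: -4, -12, -36, -108. Multiplying by 3 each time.
The 13th slot belongs to track A; its 5th term is 729.
Position 14 falls in track B as its term 5, giving 27.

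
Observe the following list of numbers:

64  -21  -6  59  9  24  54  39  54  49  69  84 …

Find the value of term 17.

Reading positions in blocks of 3 reveals the pattern ABB — 2 tracks woven together.
Track A = 64, 59, 54, 49: arithmetic, step −5.
Track B = -21, -6, 9, 24, 39, 54, 69, 84: arithmetic, step +15.
Position 17 → track B, term 11 = 129.

129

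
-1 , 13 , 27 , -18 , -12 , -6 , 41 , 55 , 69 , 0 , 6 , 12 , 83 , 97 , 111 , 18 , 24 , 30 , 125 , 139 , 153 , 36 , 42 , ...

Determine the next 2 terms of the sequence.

Reading positions in blocks of 6 reveals the pattern AAABBB — 2 tracks woven together.
Stream A: -1, 13, 27, 41, 55, 69, 83, 97, 111, 125, 139, 153. Adding 14 each time.
Stream B: -18, -12, -6, 0, 6, 12, 18, 24, 30, 36, 42. Arithmetic, step +6.
Position 24 falls in stream B as its term 12, giving 48.
Position 25 falls in stream A as its term 13, giving 167.

48, 167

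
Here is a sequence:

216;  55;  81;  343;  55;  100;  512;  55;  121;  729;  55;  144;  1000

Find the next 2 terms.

55, 169

Read the sequence 3 terms at a time; column i is its own pattern.
Stream A: 216, 343, 512, 729, 1000 — perfect cubes starting at 6³.
Stream B: 55, 55, 55, 55 — the constant sequence 55.
Stream C: 81, 100, 121, 144 — perfect squares starting at 9².
Position 14 falls in stream B as its term 5, giving 55.
Position 15 → stream C, term 5 = 169.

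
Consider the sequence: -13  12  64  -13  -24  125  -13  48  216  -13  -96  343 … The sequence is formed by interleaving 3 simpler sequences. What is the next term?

Split by position mod 3 into 3 tracks.
Stream A: -13, -13, -13, -13 (the constant sequence -13).
Stream B: 12, -24, 48, -96 (geometric with ratio -2).
Stream C: 64, 125, 216, 343 (perfect cubes starting at 4³).
Position 13 falls in stream A as its term 5, giving -13.

-13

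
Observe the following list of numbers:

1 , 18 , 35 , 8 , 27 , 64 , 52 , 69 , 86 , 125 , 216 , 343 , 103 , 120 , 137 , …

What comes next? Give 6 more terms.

512, 729, 1000, 154, 171, 188

Reading positions in blocks of 6 reveals the pattern AAABBB — 2 tracks woven together.
Subsequence A is 1, 18, 35, 52, 69, 86, 103, 120, 137, which is arithmetic, step +17.
Subsequence B is 8, 27, 64, 125, 216, 343, which is consecutive cubes n³ from n = 2.
The 16th slot belongs to subsequence B; its 7th term is 512.
Position 17 → subsequence B, term 8 = 729.
Position 18 falls in subsequence B as its term 9, giving 1000.
Position 19 falls in subsequence A as its term 10, giving 154.
Term 20 comes from subsequence A (its 11th entry): 171.
Position 21 → subsequence A, term 12 = 188.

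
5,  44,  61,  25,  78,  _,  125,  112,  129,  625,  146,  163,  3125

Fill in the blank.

Positions follow the repeating pattern ABB; grouping by letter gives 2 tracks.
Track A: 5, 25, 125, 625, 3125 — successive powers of 5.
Track B: 44, 61, 78, ?, 112, 129, 146, 163 — adding 17 each time.
Filling track B at index 4 by its rule yields 95.

95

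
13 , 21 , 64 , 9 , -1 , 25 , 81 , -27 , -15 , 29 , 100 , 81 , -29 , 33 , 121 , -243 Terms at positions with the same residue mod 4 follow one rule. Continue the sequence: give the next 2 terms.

Taking every 4th term gives 4 separate tracks.
Subsequence A: 13, -1, -15, -29. Arithmetic with common difference −14.
Subsequence B: 21, 25, 29, 33. Linear: a_n = 17 + 4·n.
Subsequence C: 64, 81, 100, 121. Perfect squares starting at 8².
Subsequence D: 9, -27, 81, -243. Geometric with ratio -3.
The 17th slot belongs to subsequence A; its 5th term is -43.
Position 18 falls in subsequence B as its term 5, giving 37.

-43, 37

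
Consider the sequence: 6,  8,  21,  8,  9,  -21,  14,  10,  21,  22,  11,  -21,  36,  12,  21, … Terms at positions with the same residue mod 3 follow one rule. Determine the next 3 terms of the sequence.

Split by position mod 3 into 3 tracks.
Stream A: 6, 8, 14, 22, 36 — a Fibonacci-like recurrence a_n = a_{n-1} + a_{n-2}.
Stream B: 8, 9, 10, 11, 12 — arithmetic, step +1.
Stream C: 21, -21, 21, -21, 21 — oscillating between 21 and -21.
Position 16 falls in stream A as its term 6, giving 58.
Position 17 → stream B, term 6 = 13.
Position 18 → stream C, term 6 = -21.

58, 13, -21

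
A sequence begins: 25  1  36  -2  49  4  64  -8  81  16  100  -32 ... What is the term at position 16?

Taking every 2nd term gives 2 separate tracks.
Subsequence A: 25, 36, 49, 64, 81, 100 (perfect squares starting at 5²).
Subsequence B: 1, -2, 4, -8, 16, -32 (geometric, ×-2 each step).
Position 16 → subsequence B, term 8 = -128.

-128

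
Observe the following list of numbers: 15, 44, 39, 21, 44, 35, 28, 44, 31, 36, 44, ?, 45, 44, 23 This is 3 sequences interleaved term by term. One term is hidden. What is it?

Split by position mod 3 into 3 tracks.
Stream A is 15, 21, 28, 36, 45, which is the triangular numbers T_5, T_6, ….
Stream B is 44, 44, 44, 44, 44, which is always 44.
Stream C is 39, 35, 31, ?, 23, which is arithmetic with common difference −4.
Filling stream C at index 4 by its rule yields 27.

27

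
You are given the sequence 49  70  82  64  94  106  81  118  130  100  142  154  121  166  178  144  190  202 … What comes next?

The slot pattern repeats as ABB (period 3), so there are 2 interleaved tracks.
Stream A is 49, 64, 81, 100, 121, 144, which is perfect squares starting at 7².
Stream B is 70, 82, 94, 106, 118, 130, 142, 154, 166, 178, 190, 202, which is arithmetic, step +12.
Position 19 falls in stream A as its term 7, giving 169.

169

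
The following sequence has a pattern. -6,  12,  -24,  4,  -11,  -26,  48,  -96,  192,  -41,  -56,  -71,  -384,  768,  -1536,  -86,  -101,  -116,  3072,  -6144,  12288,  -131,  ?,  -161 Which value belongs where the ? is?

-146

Reading positions in blocks of 6 reveals the pattern AAABBB — 2 tracks woven together.
Track A: -6, 12, -24, 48, -96, 192, -384, 768, -1536, 3072, -6144, 12288 — a geometric progression (common ratio -2).
Track B: 4, -11, -26, -41, -56, -71, -86, -101, -116, -131, ?, -161 — arithmetic with common difference −15.
The gap is track B's term 11; the rule gives -146.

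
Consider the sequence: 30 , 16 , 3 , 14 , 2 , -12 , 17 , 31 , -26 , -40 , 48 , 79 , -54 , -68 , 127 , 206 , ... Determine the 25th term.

Reading positions in blocks of 4 reveals the pattern AABB — 2 tracks woven together.
Subsequence A = 30, 16, 2, -12, -26, -40, -54, -68: subtracting 14 each time.
Subsequence B = 3, 14, 17, 31, 48, 79, 127, 206: each term equals the sum of the previous two.
Position 25 falls in subsequence A as its term 13, giving -138.

-138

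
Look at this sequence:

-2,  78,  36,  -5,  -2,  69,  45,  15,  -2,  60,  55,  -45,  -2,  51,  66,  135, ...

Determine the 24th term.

1215

Split by position mod 4: positions 1, 5, 9, … form one track, and each other residue class forms its own.
Stream A = -2, -2, -2, -2: the constant sequence -2.
Stream B = 78, 69, 60, 51: subtracting 9 each time.
Stream C = 36, 45, 55, 66: the triangular numbers T_8, T_9, ….
Stream D = -5, 15, -45, 135: geometric with ratio -3.
Term 24 comes from stream D (its 6th entry): 1215.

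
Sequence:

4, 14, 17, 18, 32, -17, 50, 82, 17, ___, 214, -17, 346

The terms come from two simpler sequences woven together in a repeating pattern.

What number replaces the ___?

Positions follow the repeating pattern AAB; grouping by letter gives 2 tracks.
Track A: 4, 14, 18, 32, 50, 82, ?, 214, 346 — each term equals the sum of the previous two.
Track B: 17, -17, 17, -17 — oscillating between 17 and -17.
The gap is track A's term 7; the rule gives 132.

132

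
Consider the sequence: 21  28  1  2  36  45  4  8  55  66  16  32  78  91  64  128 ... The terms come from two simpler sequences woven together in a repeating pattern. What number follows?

The slot pattern repeats as AABB (period 4), so there are 2 interleaved tracks.
Track A: 21, 28, 36, 45, 55, 66, 78, 91 (triangular numbers n(n+1)/2 for n = 6, 7, …).
Track B: 1, 2, 4, 8, 16, 32, 64, 128 (successive powers of 2).
Position 17 → track A, term 9 = 105.

105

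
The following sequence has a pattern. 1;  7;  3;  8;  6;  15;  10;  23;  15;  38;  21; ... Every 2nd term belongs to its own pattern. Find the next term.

61

Odd-indexed and even-indexed terms follow separate rules.
Subsequence A is 1, 3, 6, 10, 15, 21, which is triangular numbers n(n+1)/2 for n = 1, 2, ….
Subsequence B is 7, 8, 15, 23, 38, which is each term equals the sum of the previous two.
Position 12 → subsequence B, term 6 = 61.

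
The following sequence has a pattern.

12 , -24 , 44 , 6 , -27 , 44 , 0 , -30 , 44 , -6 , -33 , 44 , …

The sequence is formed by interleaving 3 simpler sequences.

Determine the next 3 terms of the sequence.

-12, -36, 44

Split by position mod 3: positions 1, 4, 7, … form one track, and each other residue class forms its own.
Track A is 12, 6, 0, -6, which is linear: a_n = 18 − 6·n.
Track B is -24, -27, -30, -33, which is arithmetic, step −3.
Track C is 44, 44, 44, 44, which is the constant sequence 44.
The 13th slot belongs to track A; its 5th term is -12.
Position 14 falls in track B as its term 5, giving -36.
Position 15 → track C, term 5 = 44.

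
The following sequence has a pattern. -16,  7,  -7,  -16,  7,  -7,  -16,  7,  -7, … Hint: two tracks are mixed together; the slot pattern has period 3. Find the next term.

Positions follow the repeating pattern ABB; grouping by letter gives 2 tracks.
Track A: -16, -16, -16. Constant -16.
Track B: 7, -7, 7, -7, 7, -7. Oscillating between 7 and -7.
Term 10 comes from track A (its 4th entry): -16.

-16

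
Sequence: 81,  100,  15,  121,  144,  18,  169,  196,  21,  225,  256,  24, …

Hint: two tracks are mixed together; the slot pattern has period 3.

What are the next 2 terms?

289, 324

Positions follow the repeating pattern AAB; grouping by letter gives 2 tracks.
Track A is 81, 100, 121, 144, 169, 196, 225, 256, which is consecutive squares n² from n = 9.
Track B is 15, 18, 21, 24, which is adding 3 each time.
The 13th slot belongs to track A; its 9th term is 289.
Position 14 → track A, term 10 = 324.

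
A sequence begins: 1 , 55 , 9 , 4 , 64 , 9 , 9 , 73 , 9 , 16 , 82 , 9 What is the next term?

25

Read the sequence 3 terms at a time; column i is its own pattern.
Track A = 1, 4, 9, 16: consecutive squares n² from n = 1.
Track B = 55, 64, 73, 82: linear: a_n = 46 + 9·n.
Track C = 9, 9, 9, 9: constant 9.
Position 13 falls in track A as its term 5, giving 25.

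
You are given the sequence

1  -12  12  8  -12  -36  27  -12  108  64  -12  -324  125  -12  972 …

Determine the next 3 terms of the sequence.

216, -12, -2916

Split by position mod 3: positions 1, 4, 7, … form one track, and each other residue class forms its own.
Track A = 1, 8, 27, 64, 125: perfect cubes starting at 1³.
Track B = -12, -12, -12, -12, -12: always -12.
Track C = 12, -36, 108, -324, 972: geometric with ratio -3.
Position 16 falls in track A as its term 6, giving 216.
Term 17 comes from track B (its 6th entry): -12.
The 18th slot belongs to track C; its 6th term is -2916.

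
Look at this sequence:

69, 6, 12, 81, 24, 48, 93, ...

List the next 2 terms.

The slot pattern repeats as ABB (period 3), so there are 2 interleaved tracks.
Stream A: 69, 81, 93 — arithmetic, step +12.
Stream B: 6, 12, 24, 48 — geometric, ×2 each step.
The 8th slot belongs to stream B; its 5th term is 96.
The 9th slot belongs to stream B; its 6th term is 192.

96, 192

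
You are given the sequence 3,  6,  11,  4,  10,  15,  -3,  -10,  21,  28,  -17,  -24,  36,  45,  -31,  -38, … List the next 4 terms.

55, 66, -45, -52

Positions follow the repeating pattern AABB; grouping by letter gives 2 tracks.
Stream A: 3, 6, 10, 15, 21, 28, 36, 45 (triangular numbers starting at T_2).
Stream B: 11, 4, -3, -10, -17, -24, -31, -38 (arithmetic with common difference −7).
Position 17 → stream A, term 9 = 55.
The 18th slot belongs to stream A; its 10th term is 66.
The 19th slot belongs to stream B; its 9th term is -45.
Position 20 → stream B, term 10 = -52.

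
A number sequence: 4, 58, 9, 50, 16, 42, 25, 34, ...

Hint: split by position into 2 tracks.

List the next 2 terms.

Odd-indexed and even-indexed terms follow separate rules.
Track A: 4, 9, 16, 25 — the squares 2², 3², 4², ….
Track B: 58, 50, 42, 34 — arithmetic, step −8.
Position 9 falls in track A as its term 5, giving 36.
Position 10 → track B, term 5 = 26.

36, 26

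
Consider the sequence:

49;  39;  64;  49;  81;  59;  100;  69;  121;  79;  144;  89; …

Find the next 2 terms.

Taking every 2nd term gives 2 separate tracks.
Track A: 49, 64, 81, 100, 121, 144. Perfect squares starting at 7².
Track B: 39, 49, 59, 69, 79, 89. Arithmetic with common difference +10.
The 13th slot belongs to track A; its 7th term is 169.
The 14th slot belongs to track B; its 7th term is 99.

169, 99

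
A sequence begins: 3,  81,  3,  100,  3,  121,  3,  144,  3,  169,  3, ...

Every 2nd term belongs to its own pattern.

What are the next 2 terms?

Split by position mod 2 into 2 tracks.
Track A: 3, 3, 3, 3, 3, 3 (always 3).
Track B: 81, 100, 121, 144, 169 (the squares 9², 10², 11², …).
Position 12 → track B, term 6 = 196.
Position 13 → track A, term 7 = 3.

196, 3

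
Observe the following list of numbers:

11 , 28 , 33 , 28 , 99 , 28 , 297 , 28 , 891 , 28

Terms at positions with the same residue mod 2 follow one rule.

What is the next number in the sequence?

Taking every 2nd term gives 2 separate tracks.
Subsequence A: 11, 33, 99, 297, 891. Geometric, ×3 each step.
Subsequence B: 28, 28, 28, 28, 28. The constant sequence 28.
Position 11 → subsequence A, term 6 = 2673.

2673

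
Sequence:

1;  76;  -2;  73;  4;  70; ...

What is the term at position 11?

Split by position mod 2 into 2 tracks.
Subsequence A: 1, -2, 4 — multiplying by -2 each time.
Subsequence B: 76, 73, 70 — arithmetic, step −3.
The 11th slot belongs to subsequence A; its 6th term is -32.

-32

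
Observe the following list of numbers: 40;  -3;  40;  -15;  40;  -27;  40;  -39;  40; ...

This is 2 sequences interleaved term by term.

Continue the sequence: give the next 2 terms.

Odd-indexed and even-indexed terms follow separate rules.
Track A: 40, 40, 40, 40, 40 — constant 40.
Track B: -3, -15, -27, -39 — arithmetic, step −12.
Term 10 comes from track B (its 5th entry): -51.
Position 11 falls in track A as its term 6, giving 40.

-51, 40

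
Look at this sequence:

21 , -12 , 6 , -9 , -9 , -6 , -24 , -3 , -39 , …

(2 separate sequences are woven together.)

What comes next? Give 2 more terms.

Positions 1, 3, 5, … form one subsequence and positions 2, 4, 6, … form another.
Subsequence A = 21, 6, -9, -24, -39: arithmetic with common difference −15.
Subsequence B = -12, -9, -6, -3: arithmetic with common difference +3.
The 10th slot belongs to subsequence B; its 5th term is 0.
Position 11 → subsequence A, term 6 = -54.

0, -54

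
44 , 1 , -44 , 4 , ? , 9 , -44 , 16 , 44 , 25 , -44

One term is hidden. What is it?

44

The terms cycle through 2 interleaved subsequences.
Subsequence A: 44, -44, ?, -44, 44, -44. Oscillating between 44 and -44.
Subsequence B: 1, 4, 9, 16, 25. Perfect squares starting at 1².
Subsequence A's pattern makes the blank 44.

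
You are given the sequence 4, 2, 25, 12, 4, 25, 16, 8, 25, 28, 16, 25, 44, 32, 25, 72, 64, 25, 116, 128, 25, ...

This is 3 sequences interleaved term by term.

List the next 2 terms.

188, 256

Split by position mod 3 into 3 tracks.
Stream A: 4, 12, 16, 28, 44, 72, 116. A Fibonacci-like recurrence a_n = a_{n-1} + a_{n-2}.
Stream B: 2, 4, 8, 16, 32, 64, 128. Powers of 2.
Stream C: 25, 25, 25, 25, 25, 25, 25. The constant sequence 25.
Term 22 comes from stream A (its 8th entry): 188.
Position 23 falls in stream B as its term 8, giving 256.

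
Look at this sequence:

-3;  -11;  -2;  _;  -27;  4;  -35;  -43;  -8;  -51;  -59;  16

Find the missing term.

Positions follow the repeating pattern AAB; grouping by letter gives 2 tracks.
Track A: -3, -11, ?, -27, -35, -43, -51, -59 (linear: a_n = 5 − 8·n).
Track B: -2, 4, -8, 16 (a geometric progression (common ratio -2)).
Track A's pattern makes the blank -19.

-19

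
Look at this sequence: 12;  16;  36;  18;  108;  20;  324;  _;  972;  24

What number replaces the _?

22

Split by position mod 2 into 2 tracks.
Subsequence A is 12, 36, 108, 324, 972, which is multiplying by 3 each time.
Subsequence B is 16, 18, 20, ?, 24, which is linear: a_n = 14 + 2·n.
So the missing entry in subsequence B is 22.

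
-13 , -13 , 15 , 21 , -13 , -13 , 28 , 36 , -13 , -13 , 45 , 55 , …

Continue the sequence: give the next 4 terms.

-13, -13, 66, 78

The slot pattern repeats as AABB (period 4), so there are 2 interleaved tracks.
Subsequence A: -13, -13, -13, -13, -13, -13 (constant -13).
Subsequence B: 15, 21, 28, 36, 45, 55 (the triangular numbers T_5, T_6, …).
Position 13 falls in subsequence A as its term 7, giving -13.
Term 14 comes from subsequence A (its 8th entry): -13.
Term 15 comes from subsequence B (its 7th entry): 66.
Position 16 falls in subsequence B as its term 8, giving 78.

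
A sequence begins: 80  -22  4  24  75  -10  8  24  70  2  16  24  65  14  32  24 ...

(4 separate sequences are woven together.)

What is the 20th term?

The terms cycle through 4 interleaved subsequences.
Track A is 80, 75, 70, 65, which is arithmetic with common difference −5.
Track B is -22, -10, 2, 14, which is linear: a_n = -34 + 12·n.
Track C is 4, 8, 16, 32, which is successive powers of 2.
Track D is 24, 24, 24, 24, which is the constant sequence 24.
Term 20 comes from track D (its 5th entry): 24.

24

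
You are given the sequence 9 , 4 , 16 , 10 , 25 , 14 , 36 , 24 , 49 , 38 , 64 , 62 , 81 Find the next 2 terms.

100, 100

Taking every 2nd term gives 2 separate tracks.
Stream A is 9, 16, 25, 36, 49, 64, 81, which is perfect squares starting at 3².
Stream B is 4, 10, 14, 24, 38, 62, which is each term equals the sum of the previous two.
Position 14 falls in stream B as its term 7, giving 100.
Position 15 → stream A, term 8 = 100.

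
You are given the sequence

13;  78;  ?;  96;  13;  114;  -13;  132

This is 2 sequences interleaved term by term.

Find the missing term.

Split by position mod 2 into 2 tracks.
Track A: 13, ?, 13, -13. The oscillation 13·(−1)^(n+1).
Track B: 78, 96, 114, 132. Adding 18 each time.
So the missing entry in track A is -13.

-13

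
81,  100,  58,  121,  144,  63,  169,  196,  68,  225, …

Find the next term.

Reading positions in blocks of 3 reveals the pattern AAB — 2 tracks woven together.
Stream A = 81, 100, 121, 144, 169, 196, 225: consecutive squares n² from n = 9.
Stream B = 58, 63, 68: linear: a_n = 53 + 5·n.
The 11th slot belongs to stream A; its 8th term is 256.

256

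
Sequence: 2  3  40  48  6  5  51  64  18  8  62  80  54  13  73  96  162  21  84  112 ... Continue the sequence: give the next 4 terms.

Read the sequence 4 terms at a time; column i is its own pattern.
Track A: 2, 6, 18, 54, 162. Geometric with ratio 3.
Track B: 3, 5, 8, 13, 21. Each term equals the sum of the previous two.
Track C: 40, 51, 62, 73, 84. Adding 11 each time.
Track D: 48, 64, 80, 96, 112. Arithmetic with common difference +16.
Position 21 → track A, term 6 = 486.
Term 22 comes from track B (its 6th entry): 34.
Term 23 comes from track C (its 6th entry): 95.
Position 24 falls in track D as its term 6, giving 128.

486, 34, 95, 128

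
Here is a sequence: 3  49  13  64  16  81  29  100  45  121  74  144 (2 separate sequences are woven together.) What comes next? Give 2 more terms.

119, 169

Positions 1, 3, 5, … form one subsequence and positions 2, 4, 6, … form another.
Stream A = 3, 13, 16, 29, 45, 74: Fibonacci-style (each term is the sum of the two before it).
Stream B = 49, 64, 81, 100, 121, 144: consecutive squares n² from n = 7.
Position 13 falls in stream A as its term 7, giving 119.
Position 14 → stream B, term 7 = 169.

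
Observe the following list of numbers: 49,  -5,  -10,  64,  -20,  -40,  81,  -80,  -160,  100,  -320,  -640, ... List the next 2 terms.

121, -1280

Positions follow the repeating pattern ABB; grouping by letter gives 2 tracks.
Stream A is 49, 64, 81, 100, which is consecutive squares n² from n = 7.
Stream B is -5, -10, -20, -40, -80, -160, -320, -640, which is geometric with ratio 2.
Term 13 comes from stream A (its 5th entry): 121.
The 14th slot belongs to stream B; its 9th term is -1280.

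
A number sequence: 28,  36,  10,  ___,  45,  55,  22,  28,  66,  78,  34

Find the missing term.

Reading positions in blocks of 4 reveals the pattern AABB — 2 tracks woven together.
Subsequence A is 28, 36, 45, 55, 66, 78, which is triangular numbers n(n+1)/2 for n = 7, 8, ….
Subsequence B is 10, ?, 22, 28, 34, which is arithmetic, step +6.
The gap is subsequence B's term 2; the rule gives 16.

16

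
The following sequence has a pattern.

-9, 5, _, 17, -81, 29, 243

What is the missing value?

Split by position mod 2 into 2 tracks.
Stream A: -9, ?, -81, 243. A geometric progression (common ratio -3).
Stream B: 5, 17, 29. Arithmetic, step +12.
The gap is stream A's term 2; the rule gives 27.

27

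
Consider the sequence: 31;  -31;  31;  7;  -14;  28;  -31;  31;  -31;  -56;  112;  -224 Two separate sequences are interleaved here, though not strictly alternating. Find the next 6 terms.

31, -31, 31, 448, -896, 1792

Positions follow the repeating pattern AAABBB; grouping by letter gives 2 tracks.
Stream A: 31, -31, 31, -31, 31, -31. Oscillating between 31 and -31.
Stream B: 7, -14, 28, -56, 112, -224. Geometric, ×-2 each step.
Position 13 falls in stream A as its term 7, giving 31.
Position 14 falls in stream A as its term 8, giving -31.
Position 15 → stream A, term 9 = 31.
Position 16 falls in stream B as its term 7, giving 448.
The 17th slot belongs to stream B; its 8th term is -896.
Position 18 → stream B, term 9 = 1792.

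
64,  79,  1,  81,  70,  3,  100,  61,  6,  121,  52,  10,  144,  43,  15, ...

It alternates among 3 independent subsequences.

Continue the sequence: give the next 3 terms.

169, 34, 21

Split by position mod 3: positions 1, 4, 7, … form one track, and each other residue class forms its own.
Track A: 64, 81, 100, 121, 144 (consecutive squares n² from n = 8).
Track B: 79, 70, 61, 52, 43 (linear: a_n = 88 − 9·n).
Track C: 1, 3, 6, 10, 15 (triangular numbers n(n+1)/2 for n = 1, 2, …).
The 16th slot belongs to track A; its 6th term is 169.
Position 17 falls in track B as its term 6, giving 34.
Position 18 → track C, term 6 = 21.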